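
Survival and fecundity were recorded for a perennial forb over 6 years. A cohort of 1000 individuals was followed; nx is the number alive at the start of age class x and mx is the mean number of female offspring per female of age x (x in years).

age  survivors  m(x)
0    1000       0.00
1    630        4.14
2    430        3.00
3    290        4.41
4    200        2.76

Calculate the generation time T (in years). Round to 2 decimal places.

1.96

lx = nx/n0 = nx/1000: 1, 0.63, 0.43, 0.29, 0.2
lx·mx: 0, 2.6082, 1.29, 1.2789, 0.552 → R0 = 5.7291
x·lx·mx: 0, 2.6082, 2.58, 3.8367, 2.208 → Σ = 11.2329
T = 11.2329 / 5.7291 = 1.960674… → 1.96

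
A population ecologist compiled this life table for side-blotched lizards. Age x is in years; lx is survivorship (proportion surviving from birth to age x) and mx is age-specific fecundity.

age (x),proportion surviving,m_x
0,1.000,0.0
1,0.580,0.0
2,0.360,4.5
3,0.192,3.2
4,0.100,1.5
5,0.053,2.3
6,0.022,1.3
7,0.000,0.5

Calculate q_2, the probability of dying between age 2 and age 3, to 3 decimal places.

q_2 = (l_2 − l_3) / l_2 = (0.36 − 0.192) / 0.36
     = 0.168 / 0.36 = 0.466667… → 0.467

0.467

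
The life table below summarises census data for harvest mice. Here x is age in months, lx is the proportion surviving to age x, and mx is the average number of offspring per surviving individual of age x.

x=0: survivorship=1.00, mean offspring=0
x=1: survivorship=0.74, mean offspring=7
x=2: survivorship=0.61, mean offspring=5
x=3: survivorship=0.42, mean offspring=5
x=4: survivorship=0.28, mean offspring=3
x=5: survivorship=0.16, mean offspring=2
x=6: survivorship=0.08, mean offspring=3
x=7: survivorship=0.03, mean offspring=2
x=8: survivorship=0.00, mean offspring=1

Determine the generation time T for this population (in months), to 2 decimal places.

lx·mx: 0, 5.18, 3.05, 2.1, 0.84, 0.32, 0.24, 0.06, 0 → R0 = 11.79
x·lx·mx: 0, 5.18, 6.1, 6.3, 3.36, 1.6, 1.44, 0.42, 0 → Σ = 24.4
T = 24.4 / 11.79 = 2.06955… → 2.07

2.07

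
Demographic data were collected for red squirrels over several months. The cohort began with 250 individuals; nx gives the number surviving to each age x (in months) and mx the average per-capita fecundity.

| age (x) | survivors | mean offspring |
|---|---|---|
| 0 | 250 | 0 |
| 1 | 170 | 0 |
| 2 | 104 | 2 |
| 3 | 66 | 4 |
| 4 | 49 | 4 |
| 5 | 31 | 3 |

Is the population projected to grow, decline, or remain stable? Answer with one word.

growing

lx = nx/n0 = nx/250: 1, 0.68, 0.416, 0.264, 0.196, 0.124
R0 = Σ lx·mx = 0 + 0 + 0.832 + 1.056 + 0.784 + 0.372 = 3.044
R0 > 1, so the population is growing.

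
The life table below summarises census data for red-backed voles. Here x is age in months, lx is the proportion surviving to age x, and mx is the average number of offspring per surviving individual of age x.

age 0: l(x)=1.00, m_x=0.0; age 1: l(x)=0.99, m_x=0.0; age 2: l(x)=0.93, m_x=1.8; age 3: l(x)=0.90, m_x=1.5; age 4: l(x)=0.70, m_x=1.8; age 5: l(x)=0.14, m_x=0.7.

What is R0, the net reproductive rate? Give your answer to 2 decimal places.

4.38

lx·mx by age: 0, 0, 1.674, 1.35, 1.26, 0.098
R0 = Σ lx·mx = 4.382 → 4.38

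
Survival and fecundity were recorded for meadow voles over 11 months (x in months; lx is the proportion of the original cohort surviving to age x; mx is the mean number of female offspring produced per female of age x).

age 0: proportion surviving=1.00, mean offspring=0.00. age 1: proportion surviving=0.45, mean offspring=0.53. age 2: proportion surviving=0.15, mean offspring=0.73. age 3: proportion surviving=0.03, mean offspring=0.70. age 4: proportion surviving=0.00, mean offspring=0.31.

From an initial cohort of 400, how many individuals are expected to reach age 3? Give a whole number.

12

Expected survivors = N0 · l_3 = 400 × 0.03 = 12 → 12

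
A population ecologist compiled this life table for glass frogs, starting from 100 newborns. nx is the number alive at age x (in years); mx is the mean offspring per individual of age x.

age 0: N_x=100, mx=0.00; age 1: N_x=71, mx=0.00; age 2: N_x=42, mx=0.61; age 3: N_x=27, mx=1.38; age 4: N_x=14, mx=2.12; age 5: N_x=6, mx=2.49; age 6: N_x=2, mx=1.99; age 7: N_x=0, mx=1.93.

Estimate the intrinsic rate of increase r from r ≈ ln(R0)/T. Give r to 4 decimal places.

lx = nx/n0 = nx/100: 1, 0.71, 0.42, 0.27, 0.14, 0.06, 0.02, 0
R0 = Σ lx·mx = 0 + 0 + 0.2562 + 0.3726 + 0.2968 + 0.1494 + 0.0398 + 0 = 1.1148
Σ x·lx·mx = 3.8032; T = 3.8032/1.1148 = 3.41155…
r ≈ ln(R0)/T = ln(1.1148)/3.41155… = 0.031855… → 0.0319

0.0319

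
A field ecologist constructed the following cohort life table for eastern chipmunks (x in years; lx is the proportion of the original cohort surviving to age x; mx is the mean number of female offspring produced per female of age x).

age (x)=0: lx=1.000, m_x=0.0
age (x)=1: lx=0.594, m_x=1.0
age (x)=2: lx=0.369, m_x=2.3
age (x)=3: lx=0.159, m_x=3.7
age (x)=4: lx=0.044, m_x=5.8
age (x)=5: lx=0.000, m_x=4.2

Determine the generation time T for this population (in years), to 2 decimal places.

lx·mx: 0, 0.594, 0.8487, 0.5883, 0.2552, 0 → R0 = 2.2862
x·lx·mx: 0, 0.594, 1.6974, 1.7649, 1.0208, 0 → Σ = 5.0771
T = 5.0771 / 2.2862 = 2.220759… → 2.22

2.22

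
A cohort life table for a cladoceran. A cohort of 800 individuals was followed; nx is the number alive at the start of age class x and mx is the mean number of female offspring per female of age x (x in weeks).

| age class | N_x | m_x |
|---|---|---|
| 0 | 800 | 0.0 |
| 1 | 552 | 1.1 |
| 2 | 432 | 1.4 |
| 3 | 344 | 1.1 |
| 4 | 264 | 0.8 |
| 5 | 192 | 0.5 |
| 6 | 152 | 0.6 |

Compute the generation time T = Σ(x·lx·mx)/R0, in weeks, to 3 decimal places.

lx = nx/n0 = nx/800: 1, 0.69, 0.54, 0.43, 0.33, 0.24, 0.19
lx·mx: 0, 0.759, 0.756, 0.473, 0.264, 0.12, 0.114 → R0 = 2.486
x·lx·mx: 0, 0.759, 1.512, 1.419, 1.056, 0.6, 0.684 → Σ = 6.03
T = 6.03 / 2.486 = 2.425583… → 2.426

2.426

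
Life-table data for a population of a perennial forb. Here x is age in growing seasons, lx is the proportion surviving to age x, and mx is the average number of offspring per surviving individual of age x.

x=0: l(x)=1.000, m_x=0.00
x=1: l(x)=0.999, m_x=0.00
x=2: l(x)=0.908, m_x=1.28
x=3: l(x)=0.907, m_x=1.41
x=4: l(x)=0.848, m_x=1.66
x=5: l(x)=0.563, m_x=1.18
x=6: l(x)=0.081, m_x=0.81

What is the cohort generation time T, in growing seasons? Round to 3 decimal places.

lx·mx: 0, 0, 1.16224, 1.27887, 1.40768, 0.66434, 0.06561 → R0 = 4.57874
x·lx·mx: 0, 0, 2.32448, 3.83661, 5.63072, 3.3217, 0.39366 → Σ = 15.50717
T = 15.50717 / 4.57874 = 3.386777… → 3.387

3.387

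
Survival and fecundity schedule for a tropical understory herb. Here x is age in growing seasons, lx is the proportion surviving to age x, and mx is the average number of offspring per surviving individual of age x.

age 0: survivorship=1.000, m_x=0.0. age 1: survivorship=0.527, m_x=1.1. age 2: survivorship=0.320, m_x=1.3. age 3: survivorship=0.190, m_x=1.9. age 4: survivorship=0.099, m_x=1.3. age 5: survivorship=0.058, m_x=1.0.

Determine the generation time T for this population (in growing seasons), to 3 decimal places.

2.138

lx·mx: 0, 0.5797, 0.416, 0.361, 0.1287, 0.058 → R0 = 1.5434
x·lx·mx: 0, 0.5797, 0.832, 1.083, 0.5148, 0.29 → Σ = 3.2995
T = 3.2995 / 1.5434 = 2.137813… → 2.138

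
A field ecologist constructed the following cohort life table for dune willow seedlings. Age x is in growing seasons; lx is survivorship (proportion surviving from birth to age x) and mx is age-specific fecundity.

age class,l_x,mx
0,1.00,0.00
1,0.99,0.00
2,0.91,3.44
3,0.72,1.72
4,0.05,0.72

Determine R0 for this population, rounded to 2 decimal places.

lx·mx by age: 0, 0, 3.1304, 1.2384, 0.036
R0 = Σ lx·mx = 4.4048 → 4.40

4.40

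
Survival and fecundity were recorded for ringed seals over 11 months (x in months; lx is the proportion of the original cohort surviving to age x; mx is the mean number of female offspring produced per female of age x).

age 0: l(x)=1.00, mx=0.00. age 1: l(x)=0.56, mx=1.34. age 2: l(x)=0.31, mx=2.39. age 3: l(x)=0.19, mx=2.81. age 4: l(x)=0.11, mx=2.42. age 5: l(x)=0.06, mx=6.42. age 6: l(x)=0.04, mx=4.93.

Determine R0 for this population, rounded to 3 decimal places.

2.874

lx·mx by age: 0, 0.7504, 0.7409, 0.5339, 0.2662, 0.3852, 0.1972
R0 = Σ lx·mx = 2.8738 → 2.874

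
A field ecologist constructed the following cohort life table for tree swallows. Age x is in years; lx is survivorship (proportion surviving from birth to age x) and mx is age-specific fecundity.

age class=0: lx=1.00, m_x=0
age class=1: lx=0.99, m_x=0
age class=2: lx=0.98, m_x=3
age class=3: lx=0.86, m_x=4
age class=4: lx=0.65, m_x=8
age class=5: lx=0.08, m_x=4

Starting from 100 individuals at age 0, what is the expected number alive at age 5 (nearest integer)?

Expected survivors = N0 · l_5 = 100 × 0.08 = 8 → 8

8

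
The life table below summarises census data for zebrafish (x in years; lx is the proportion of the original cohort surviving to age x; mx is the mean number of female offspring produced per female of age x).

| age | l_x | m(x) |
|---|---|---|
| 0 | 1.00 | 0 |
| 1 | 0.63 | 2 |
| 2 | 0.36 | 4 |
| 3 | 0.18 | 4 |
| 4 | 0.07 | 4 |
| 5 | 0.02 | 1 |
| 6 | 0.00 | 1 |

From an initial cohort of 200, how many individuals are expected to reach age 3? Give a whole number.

36

Expected survivors = N0 · l_3 = 200 × 0.18 = 36 → 36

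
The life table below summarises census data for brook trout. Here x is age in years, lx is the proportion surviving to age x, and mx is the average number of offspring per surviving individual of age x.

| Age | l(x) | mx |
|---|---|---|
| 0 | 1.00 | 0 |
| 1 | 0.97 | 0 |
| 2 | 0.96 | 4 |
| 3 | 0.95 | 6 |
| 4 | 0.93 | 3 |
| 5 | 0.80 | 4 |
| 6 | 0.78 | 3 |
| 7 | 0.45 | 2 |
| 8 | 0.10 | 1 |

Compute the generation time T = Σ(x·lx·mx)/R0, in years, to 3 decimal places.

lx·mx: 0, 0, 3.84, 5.7, 2.79, 3.2, 2.34, 0.9, 0.1 → R0 = 18.87
x·lx·mx: 0, 0, 7.68, 17.1, 11.16, 16, 14.04, 6.3, 0.8 → Σ = 73.08
T = 73.08 / 18.87 = 3.872814… → 3.873

3.873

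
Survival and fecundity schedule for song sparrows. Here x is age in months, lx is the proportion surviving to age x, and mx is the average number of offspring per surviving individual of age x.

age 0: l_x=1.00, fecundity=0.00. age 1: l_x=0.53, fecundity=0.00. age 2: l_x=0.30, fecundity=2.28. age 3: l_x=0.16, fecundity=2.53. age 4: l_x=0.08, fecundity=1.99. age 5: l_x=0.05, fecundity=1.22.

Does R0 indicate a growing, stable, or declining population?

growing

R0 = Σ lx·mx = 0 + 0 + 0.684 + 0.4048 + 0.1592 + 0.061 = 1.309
R0 > 1, so the population is growing.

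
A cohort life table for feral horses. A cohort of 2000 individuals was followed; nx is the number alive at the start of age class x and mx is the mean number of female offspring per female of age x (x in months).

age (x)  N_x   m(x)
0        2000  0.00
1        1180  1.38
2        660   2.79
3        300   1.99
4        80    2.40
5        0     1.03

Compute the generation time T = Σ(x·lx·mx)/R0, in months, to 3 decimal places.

1.848

lx = nx/n0 = nx/2000: 1, 0.59, 0.33, 0.15, 0.04, 0
lx·mx: 0, 0.8142, 0.9207, 0.2985, 0.096, 0 → R0 = 2.1294
x·lx·mx: 0, 0.8142, 1.8414, 0.8955, 0.384, 0 → Σ = 3.9351
T = 3.9351 / 2.1294 = 1.847985… → 1.848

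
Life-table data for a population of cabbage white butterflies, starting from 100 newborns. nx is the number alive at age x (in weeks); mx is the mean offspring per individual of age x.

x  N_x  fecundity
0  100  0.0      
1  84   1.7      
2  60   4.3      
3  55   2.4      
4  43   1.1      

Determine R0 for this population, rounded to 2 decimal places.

5.80

lx = nx/n0 = nx/100: 1, 0.84, 0.6, 0.55, 0.43
lx·mx by age: 0, 1.428, 2.58, 1.32, 0.473
R0 = Σ lx·mx = 5.801 → 5.80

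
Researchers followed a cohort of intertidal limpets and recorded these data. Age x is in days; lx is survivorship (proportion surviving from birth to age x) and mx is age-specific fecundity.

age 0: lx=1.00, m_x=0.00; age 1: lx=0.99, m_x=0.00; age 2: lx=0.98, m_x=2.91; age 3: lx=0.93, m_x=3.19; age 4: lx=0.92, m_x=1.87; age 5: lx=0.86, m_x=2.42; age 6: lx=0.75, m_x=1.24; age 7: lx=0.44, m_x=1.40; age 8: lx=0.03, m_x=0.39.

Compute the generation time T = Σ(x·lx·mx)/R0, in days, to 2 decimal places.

3.75

lx·mx: 0, 0, 2.8518, 2.9667, 1.7204, 2.0812, 0.93, 0.616, 0.0117 → R0 = 11.1778
x·lx·mx: 0, 0, 5.7036, 8.9001, 6.8816, 10.406, 5.58, 4.312, 0.0936 → Σ = 41.8769
T = 41.8769 / 11.1778 = 3.746435… → 3.75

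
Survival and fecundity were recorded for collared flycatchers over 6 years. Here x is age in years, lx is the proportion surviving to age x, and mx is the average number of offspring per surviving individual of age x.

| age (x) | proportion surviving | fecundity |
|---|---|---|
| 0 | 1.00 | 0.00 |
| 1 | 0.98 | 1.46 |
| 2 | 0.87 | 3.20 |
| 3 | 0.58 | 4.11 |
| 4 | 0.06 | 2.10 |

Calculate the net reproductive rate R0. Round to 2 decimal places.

6.72

lx·mx by age: 0, 1.4308, 2.784, 2.3838, 0.126
R0 = Σ lx·mx = 6.7246 → 6.72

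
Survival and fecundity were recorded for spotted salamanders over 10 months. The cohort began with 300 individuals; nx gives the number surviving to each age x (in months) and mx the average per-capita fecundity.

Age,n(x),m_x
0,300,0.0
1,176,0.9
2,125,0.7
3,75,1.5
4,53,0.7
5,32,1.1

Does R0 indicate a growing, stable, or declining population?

growing

lx = nx/n0 = nx/300: 1, 0.58667…, 0.41667…, 0.25, 0.17667…, 0.10667…
R0 = Σ lx·mx = 0 + 0.528… + 0.291667… + 0.375 + 0.123667… + 0.117333… = 1.435667…
R0 > 1, so the population is growing.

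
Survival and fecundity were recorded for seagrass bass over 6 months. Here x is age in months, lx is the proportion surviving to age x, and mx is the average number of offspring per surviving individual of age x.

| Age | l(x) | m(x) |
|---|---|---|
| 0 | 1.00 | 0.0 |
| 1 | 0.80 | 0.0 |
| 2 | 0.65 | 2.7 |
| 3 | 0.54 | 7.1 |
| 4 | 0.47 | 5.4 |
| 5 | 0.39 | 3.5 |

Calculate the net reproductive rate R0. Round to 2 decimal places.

lx·mx by age: 0, 0, 1.755, 3.834, 2.538, 1.365
R0 = Σ lx·mx = 9.492 → 9.49

9.49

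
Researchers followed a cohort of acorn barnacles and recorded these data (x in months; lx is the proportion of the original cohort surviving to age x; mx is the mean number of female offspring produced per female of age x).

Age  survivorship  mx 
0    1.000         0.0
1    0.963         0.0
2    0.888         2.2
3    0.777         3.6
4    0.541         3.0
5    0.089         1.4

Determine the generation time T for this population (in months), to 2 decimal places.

lx·mx: 0, 0, 1.9536, 2.7972, 1.623, 0.1246 → R0 = 6.4984
x·lx·mx: 0, 0, 3.9072, 8.3916, 6.492, 0.623 → Σ = 19.4138
T = 19.4138 / 6.4984 = 2.987474… → 2.99

2.99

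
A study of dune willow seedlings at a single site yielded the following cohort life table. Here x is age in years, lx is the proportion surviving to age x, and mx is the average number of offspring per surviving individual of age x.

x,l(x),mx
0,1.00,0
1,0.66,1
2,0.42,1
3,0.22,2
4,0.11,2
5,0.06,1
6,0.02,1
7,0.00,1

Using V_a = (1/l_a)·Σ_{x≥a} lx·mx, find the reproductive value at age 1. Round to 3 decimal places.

2.758

lx·mx for x ≥ 1: 0.66, 0.42, 0.44, 0.22, 0.06, 0.02, 0 → sum = 1.82
V_1 = 1.82 / l_1 = 1.82 / 0.66 = 2.757576… → 2.758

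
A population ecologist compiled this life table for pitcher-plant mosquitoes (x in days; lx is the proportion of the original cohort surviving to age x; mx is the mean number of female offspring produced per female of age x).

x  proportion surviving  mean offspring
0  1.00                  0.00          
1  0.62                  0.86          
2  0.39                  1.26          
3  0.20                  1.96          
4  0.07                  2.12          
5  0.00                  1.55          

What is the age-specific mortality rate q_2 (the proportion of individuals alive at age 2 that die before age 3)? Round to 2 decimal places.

0.49

q_2 = (l_2 − l_3) / l_2 = (0.39 − 0.2) / 0.39
     = 0.19 / 0.39 = 0.487179… → 0.49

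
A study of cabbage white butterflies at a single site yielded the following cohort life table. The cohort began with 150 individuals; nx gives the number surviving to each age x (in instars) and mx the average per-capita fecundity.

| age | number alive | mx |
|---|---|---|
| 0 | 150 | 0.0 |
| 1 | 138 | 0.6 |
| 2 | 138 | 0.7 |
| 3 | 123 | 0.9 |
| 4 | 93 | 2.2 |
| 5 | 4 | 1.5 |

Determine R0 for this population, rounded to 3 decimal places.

lx = nx/n0 = nx/150: 1, 0.92, 0.92, 0.82, 0.62, 0.02667…
lx·mx by age: 0, 0.552, 0.644, 0.738, 1.364, 0.04…
R0 = Σ lx·mx = 3.338… → 3.338

3.338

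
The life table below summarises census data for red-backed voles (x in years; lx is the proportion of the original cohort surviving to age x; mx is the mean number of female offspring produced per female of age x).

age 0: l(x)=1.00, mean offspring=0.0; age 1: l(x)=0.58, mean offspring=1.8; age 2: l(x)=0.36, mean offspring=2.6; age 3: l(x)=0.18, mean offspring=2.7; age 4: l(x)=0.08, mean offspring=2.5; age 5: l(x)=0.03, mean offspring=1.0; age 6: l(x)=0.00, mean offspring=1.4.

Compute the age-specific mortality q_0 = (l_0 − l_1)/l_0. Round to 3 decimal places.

q_0 = (l_0 − l_1) / l_0 = (1 − 0.58) / 1
     = 0.42 / 1 = 0.42 → 0.420

0.420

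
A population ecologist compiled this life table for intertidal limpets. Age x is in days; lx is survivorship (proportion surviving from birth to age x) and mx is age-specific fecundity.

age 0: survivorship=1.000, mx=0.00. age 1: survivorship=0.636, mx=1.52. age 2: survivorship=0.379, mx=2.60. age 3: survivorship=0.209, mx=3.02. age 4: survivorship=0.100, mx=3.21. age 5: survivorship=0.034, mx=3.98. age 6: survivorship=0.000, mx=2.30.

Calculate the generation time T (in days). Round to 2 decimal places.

2.23

lx·mx: 0, 0.96672, 0.9854, 0.63118, 0.321, 0.13532, 0 → R0 = 3.03962
x·lx·mx: 0, 0.96672, 1.9708, 1.89354, 1.284, 0.6766, 0 → Σ = 6.79166
T = 6.79166 / 3.03962 = 2.234378… → 2.23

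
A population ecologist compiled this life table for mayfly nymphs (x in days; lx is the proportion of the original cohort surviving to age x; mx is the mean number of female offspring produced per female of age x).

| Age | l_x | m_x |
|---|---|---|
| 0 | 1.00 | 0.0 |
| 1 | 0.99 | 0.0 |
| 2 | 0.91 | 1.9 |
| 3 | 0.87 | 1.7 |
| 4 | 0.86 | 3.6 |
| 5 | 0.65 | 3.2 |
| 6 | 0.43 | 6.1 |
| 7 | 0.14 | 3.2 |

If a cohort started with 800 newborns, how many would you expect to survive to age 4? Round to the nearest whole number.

Expected survivors = N0 · l_4 = 800 × 0.86 = 688 → 688

688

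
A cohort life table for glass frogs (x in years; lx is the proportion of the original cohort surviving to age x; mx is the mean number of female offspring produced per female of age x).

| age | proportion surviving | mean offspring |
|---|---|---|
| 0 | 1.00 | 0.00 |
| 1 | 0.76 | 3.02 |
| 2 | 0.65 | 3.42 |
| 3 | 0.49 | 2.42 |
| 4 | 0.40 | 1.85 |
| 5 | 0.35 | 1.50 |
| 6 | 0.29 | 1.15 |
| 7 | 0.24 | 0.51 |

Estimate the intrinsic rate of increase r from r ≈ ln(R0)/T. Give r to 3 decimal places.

0.794

R0 = Σ lx·mx = 0 + 2.2952 + 2.223 + 1.1858 + 0.74 + 0.525 + 0.3335 + 0.1224 = 7.4249
Σ x·lx·mx = 18.7414; T = 18.7414/7.4249 = 2.52413…
r ≈ ln(R0)/T = ln(7.4249)/2.52413… = 0.79427… → 0.794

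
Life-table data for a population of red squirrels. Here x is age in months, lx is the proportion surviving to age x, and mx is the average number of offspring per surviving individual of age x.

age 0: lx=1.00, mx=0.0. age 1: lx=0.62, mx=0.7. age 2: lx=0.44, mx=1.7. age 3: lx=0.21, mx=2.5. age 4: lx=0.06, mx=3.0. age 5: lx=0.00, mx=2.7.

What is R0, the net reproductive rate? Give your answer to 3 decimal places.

1.887

lx·mx by age: 0, 0.434, 0.748, 0.525, 0.18, 0
R0 = Σ lx·mx = 1.887 → 1.887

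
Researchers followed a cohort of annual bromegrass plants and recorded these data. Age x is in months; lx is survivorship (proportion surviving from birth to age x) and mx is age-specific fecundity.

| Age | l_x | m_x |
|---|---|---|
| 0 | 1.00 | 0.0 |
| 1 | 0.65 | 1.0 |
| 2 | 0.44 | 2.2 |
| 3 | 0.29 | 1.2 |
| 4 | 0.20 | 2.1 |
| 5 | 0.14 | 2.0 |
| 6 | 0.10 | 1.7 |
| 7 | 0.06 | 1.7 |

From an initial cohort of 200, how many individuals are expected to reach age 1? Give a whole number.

Expected survivors = N0 · l_1 = 200 × 0.65 = 130 → 130

130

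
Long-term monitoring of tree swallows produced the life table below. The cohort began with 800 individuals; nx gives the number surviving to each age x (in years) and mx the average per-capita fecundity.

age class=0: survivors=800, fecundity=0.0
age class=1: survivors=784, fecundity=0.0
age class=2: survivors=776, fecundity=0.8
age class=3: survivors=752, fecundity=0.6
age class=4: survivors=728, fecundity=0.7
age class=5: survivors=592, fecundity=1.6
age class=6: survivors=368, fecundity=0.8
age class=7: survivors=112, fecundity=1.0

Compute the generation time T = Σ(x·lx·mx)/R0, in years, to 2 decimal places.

4.06

lx = nx/n0 = nx/800: 1, 0.98, 0.97, 0.94, 0.91, 0.74, 0.46, 0.14
lx·mx: 0, 0, 0.776, 0.564, 0.637, 1.184, 0.368, 0.14 → R0 = 3.669
x·lx·mx: 0, 0, 1.552, 1.692, 2.548, 5.92, 2.208, 0.98 → Σ = 14.9
T = 14.9 / 3.669 = 4.061052… → 4.06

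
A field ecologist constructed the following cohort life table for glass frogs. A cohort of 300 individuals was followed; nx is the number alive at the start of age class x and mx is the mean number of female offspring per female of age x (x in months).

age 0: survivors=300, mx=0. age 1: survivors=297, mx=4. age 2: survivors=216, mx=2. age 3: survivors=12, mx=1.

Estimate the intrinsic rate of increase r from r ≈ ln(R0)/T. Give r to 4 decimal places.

lx = nx/n0 = nx/300: 1, 0.99, 0.72, 0.04
R0 = Σ lx·mx = 0 + 3.96 + 1.44 + 0.04 = 5.44
Σ x·lx·mx = 6.96; T = 6.96/5.44 = 1.27941…
r ≈ ln(R0)/T = ln(5.44)/1.27941… = 1.323873… → 1.3239

1.3239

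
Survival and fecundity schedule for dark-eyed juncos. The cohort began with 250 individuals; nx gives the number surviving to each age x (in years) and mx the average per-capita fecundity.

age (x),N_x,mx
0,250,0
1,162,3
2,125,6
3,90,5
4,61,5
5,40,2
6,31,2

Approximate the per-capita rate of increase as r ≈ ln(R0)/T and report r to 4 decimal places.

0.8583

lx = nx/n0 = nx/250: 1, 0.648, 0.5, 0.36, 0.244, 0.16, 0.124
R0 = Σ lx·mx = 0 + 1.944 + 3 + 1.8 + 1.22 + 0.32 + 0.248 = 8.532
Σ x·lx·mx = 21.312; T = 21.312/8.532 = 2.49789…
r ≈ ln(R0)/T = ln(8.532)/2.49789… = 0.858254… → 0.8583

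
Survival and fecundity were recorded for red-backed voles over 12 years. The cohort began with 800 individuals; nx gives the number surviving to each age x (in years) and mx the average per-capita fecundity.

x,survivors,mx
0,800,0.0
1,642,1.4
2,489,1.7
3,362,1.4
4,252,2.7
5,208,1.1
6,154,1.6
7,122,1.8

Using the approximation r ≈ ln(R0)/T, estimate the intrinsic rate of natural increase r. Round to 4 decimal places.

lx = nx/n0 = nx/800: 1, 0.8025, 0.61125, 0.4525, 0.315, 0.26, 0.1925, 0.1525
R0 = Σ lx·mx = 0 + 1.1235 + 1.03913… + 0.6335 + 0.8505 + 0.286 + 0.308 + 0.2745 = 4.515125
Σ x·lx·mx = 13.70375; T = 13.70375/4.515125 = 3.03508…
r ≈ ln(R0)/T = ln(4.515125)/3.03508… = 0.49667… → 0.4967

0.4967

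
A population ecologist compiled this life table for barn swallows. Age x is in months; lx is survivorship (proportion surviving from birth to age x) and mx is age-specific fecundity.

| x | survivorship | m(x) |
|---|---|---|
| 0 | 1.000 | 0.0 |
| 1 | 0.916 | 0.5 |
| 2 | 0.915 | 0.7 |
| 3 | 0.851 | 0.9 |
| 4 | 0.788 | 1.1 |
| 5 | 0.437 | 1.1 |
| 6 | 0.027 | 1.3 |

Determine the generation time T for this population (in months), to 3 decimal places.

3.116

lx·mx: 0, 0.458, 0.6405, 0.7659, 0.8668, 0.4807, 0.0351 → R0 = 3.247
x·lx·mx: 0, 0.458, 1.281, 2.2977, 3.4672, 2.4035, 0.2106 → Σ = 10.118
T = 10.118 / 3.247 = 3.116107… → 3.116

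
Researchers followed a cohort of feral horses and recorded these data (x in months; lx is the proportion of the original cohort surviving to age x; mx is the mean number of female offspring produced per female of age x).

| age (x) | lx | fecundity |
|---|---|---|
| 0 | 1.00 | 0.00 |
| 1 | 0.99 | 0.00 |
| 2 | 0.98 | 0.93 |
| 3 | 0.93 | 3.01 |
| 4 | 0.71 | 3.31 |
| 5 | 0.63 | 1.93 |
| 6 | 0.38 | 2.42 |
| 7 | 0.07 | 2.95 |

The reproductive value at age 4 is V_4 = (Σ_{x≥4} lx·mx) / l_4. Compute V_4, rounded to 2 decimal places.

lx·mx for x ≥ 4: 2.3501, 1.2159, 0.9196, 0.2065 → sum = 4.6921
V_4 = 4.6921 / l_4 = 4.6921 / 0.71 = 6.608592… → 6.61

6.61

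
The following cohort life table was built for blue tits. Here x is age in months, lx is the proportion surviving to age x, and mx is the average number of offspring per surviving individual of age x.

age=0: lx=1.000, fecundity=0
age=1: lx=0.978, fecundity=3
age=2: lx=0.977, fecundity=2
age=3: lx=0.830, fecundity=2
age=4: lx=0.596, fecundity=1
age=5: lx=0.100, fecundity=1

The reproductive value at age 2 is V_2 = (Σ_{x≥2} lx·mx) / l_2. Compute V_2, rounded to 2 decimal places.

lx·mx for x ≥ 2: 1.954, 1.66, 0.596, 0.1 → sum = 4.31
V_2 = 4.31 / l_2 = 4.31 / 0.977 = 4.411464… → 4.41

4.41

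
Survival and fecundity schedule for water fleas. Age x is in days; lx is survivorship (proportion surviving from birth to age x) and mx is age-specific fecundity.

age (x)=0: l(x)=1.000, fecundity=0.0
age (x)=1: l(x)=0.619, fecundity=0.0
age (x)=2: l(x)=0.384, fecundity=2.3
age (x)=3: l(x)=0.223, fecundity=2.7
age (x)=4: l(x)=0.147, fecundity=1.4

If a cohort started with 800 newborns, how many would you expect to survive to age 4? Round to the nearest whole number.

118

Expected survivors = N0 · l_4 = 800 × 0.147 = 117.6 → 118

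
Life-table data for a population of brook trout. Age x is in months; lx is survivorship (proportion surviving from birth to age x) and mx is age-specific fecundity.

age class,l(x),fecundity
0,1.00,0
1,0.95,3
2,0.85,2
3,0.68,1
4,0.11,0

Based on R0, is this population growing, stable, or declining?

growing

R0 = Σ lx·mx = 0 + 2.85 + 1.7 + 0.68 + 0 = 5.23
R0 > 1, so the population is growing.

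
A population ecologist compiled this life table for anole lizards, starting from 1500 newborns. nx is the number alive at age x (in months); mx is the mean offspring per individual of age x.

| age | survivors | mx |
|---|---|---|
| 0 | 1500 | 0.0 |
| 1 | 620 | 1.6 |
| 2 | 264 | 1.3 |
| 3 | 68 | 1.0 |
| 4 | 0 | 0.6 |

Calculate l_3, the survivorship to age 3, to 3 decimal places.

0.045

l_3 = n_3/n_0 = 68/1500 = 0.045333… → 0.045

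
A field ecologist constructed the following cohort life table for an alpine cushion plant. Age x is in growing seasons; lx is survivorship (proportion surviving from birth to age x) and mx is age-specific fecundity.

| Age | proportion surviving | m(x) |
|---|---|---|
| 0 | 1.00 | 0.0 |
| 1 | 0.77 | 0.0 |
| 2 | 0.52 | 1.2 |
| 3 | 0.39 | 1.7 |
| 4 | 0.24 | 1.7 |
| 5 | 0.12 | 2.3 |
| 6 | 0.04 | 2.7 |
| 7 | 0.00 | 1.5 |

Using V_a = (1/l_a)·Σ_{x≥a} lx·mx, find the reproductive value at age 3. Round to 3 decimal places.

lx·mx for x ≥ 3: 0.663, 0.408, 0.276, 0.108, 0 → sum = 1.455
V_3 = 1.455 / l_3 = 1.455 / 0.39 = 3.730769… → 3.731

3.731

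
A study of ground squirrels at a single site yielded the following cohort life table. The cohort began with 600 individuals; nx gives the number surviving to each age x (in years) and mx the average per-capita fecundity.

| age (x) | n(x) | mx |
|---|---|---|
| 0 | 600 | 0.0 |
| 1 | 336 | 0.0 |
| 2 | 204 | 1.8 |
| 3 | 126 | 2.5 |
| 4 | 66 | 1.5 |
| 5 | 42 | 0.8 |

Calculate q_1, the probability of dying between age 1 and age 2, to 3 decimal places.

lx = nx/n0 = nx/600: 1, 0.56, 0.34, 0.21, 0.11, 0.07
q_1 = (l_1 − l_2) / l_1 = (0.56 − 0.34) / 0.56
     = 0.22 / 0.56 = 0.392857… → 0.393

0.393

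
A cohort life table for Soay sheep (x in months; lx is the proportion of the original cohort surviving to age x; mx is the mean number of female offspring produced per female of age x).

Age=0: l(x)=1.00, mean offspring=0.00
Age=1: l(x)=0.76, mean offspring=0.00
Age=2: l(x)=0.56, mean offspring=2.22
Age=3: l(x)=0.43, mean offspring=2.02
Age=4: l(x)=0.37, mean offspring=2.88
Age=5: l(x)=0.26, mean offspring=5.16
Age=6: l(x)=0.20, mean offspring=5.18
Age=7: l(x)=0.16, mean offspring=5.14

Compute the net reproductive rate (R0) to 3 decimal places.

6.377

lx·mx by age: 0, 0, 1.2432, 0.8686, 1.0656, 1.3416, 1.036, 0.8224
R0 = Σ lx·mx = 6.3774 → 6.377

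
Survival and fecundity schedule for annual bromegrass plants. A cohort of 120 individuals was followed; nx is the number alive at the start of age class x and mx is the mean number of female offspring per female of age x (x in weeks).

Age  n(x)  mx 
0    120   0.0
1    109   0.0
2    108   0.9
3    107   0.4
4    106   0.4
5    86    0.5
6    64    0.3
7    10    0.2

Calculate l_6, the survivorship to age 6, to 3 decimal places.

0.533

l_6 = n_6/n_0 = 64/120 = 0.533333… → 0.533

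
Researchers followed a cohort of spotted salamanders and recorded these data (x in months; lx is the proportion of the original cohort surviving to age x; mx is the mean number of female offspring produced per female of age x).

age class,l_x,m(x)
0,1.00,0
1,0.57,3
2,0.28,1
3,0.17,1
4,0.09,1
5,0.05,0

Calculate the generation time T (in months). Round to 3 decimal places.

1.396

lx·mx: 0, 1.71, 0.28, 0.17, 0.09, 0 → R0 = 2.25
x·lx·mx: 0, 1.71, 0.56, 0.51, 0.36, 0 → Σ = 3.14
T = 3.14 / 2.25 = 1.395556… → 1.396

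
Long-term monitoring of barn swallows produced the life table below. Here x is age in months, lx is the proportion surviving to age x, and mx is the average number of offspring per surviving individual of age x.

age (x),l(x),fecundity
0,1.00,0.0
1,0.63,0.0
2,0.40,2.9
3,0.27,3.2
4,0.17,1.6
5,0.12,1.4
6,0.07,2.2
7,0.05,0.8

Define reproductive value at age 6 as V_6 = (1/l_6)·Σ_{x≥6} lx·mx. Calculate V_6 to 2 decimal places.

lx·mx for x ≥ 6: 0.154, 0.04 → sum = 0.194
V_6 = 0.194 / l_6 = 0.194 / 0.07 = 2.771429… → 2.77

2.77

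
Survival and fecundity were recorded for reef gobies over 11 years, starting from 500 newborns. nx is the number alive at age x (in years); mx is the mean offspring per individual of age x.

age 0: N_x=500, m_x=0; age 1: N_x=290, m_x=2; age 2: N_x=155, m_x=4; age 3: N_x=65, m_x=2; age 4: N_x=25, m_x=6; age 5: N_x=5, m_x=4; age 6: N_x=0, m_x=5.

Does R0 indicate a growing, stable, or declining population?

growing

lx = nx/n0 = nx/500: 1, 0.58, 0.31, 0.13, 0.05, 0.01, 0
R0 = Σ lx·mx = 0 + 1.16 + 1.24 + 0.26 + 0.3 + 0.04 + 0 = 3
R0 > 1, so the population is growing.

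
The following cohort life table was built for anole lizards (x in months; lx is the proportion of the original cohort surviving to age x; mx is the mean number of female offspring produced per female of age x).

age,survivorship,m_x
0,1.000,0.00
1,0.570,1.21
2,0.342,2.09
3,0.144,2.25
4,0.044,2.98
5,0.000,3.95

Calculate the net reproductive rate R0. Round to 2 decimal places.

lx·mx by age: 0, 0.6897, 0.71478, 0.324, 0.13112, 0
R0 = Σ lx·mx = 1.8596 → 1.86

1.86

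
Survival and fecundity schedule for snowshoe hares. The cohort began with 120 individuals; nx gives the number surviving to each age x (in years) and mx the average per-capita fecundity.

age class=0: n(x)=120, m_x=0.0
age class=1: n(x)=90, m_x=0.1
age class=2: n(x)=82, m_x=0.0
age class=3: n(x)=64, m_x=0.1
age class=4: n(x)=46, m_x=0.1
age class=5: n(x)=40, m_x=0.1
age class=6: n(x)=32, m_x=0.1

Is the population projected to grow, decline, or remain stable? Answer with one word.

lx = nx/n0 = nx/120: 1, 0.75, 0.68333…, 0.53333…, 0.38333…, 0.33333…, 0.26667…
R0 = Σ lx·mx = 0 + 0.075 + 0 + 0.053333… + 0.038333… + 0.033333… + 0.026667… = 0.226667…
R0 < 1, so the population is declining.

declining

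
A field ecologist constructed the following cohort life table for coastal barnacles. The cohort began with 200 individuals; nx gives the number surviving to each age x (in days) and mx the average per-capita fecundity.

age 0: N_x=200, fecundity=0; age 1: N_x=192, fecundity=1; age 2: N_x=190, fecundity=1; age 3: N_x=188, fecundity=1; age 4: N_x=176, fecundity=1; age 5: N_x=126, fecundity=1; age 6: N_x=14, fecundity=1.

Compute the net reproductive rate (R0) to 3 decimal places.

lx = nx/n0 = nx/200: 1, 0.96, 0.95, 0.94, 0.88, 0.63, 0.07
lx·mx by age: 0, 0.96, 0.95, 0.94, 0.88, 0.63, 0.07
R0 = Σ lx·mx = 4.43 → 4.430

4.430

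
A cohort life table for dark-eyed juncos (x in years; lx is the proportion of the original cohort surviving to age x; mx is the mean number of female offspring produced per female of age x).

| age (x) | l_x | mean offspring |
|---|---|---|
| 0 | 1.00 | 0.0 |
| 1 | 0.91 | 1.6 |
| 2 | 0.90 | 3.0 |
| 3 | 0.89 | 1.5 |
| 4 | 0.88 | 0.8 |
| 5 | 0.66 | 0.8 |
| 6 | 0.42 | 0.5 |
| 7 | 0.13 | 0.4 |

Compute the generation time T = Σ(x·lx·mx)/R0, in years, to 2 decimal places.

2.57

lx·mx: 0, 1.456, 2.7, 1.335, 0.704, 0.528, 0.21, 0.052 → R0 = 6.985
x·lx·mx: 0, 1.456, 5.4, 4.005, 2.816, 2.64, 1.26, 0.364 → Σ = 17.941
T = 17.941 / 6.985 = 2.568504… → 2.57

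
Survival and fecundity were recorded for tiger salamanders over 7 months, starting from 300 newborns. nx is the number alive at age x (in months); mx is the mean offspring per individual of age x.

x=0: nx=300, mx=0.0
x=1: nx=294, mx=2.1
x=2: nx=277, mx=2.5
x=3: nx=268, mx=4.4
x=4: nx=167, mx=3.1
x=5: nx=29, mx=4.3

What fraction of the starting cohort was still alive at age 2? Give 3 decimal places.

0.923

l_2 = n_2/n_0 = 277/300 = 0.923333… → 0.923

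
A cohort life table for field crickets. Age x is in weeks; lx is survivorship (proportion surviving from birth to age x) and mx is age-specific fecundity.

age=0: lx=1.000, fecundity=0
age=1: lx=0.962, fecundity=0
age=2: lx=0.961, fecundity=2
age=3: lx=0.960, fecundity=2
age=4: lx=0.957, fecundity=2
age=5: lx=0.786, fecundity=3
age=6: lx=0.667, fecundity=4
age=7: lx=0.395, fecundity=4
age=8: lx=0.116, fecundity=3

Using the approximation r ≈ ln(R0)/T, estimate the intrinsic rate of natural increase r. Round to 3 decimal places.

R0 = Σ lx·mx = 0 + 0 + 1.922 + 1.92 + 1.914 + 2.358 + 2.668 + 1.58 + 0.348 = 12.71
Σ x·lx·mx = 58.902; T = 58.902/12.71 = 4.6343…
r ≈ ln(R0)/T = ln(12.71)/4.6343… = 0.5486… → 0.549

0.549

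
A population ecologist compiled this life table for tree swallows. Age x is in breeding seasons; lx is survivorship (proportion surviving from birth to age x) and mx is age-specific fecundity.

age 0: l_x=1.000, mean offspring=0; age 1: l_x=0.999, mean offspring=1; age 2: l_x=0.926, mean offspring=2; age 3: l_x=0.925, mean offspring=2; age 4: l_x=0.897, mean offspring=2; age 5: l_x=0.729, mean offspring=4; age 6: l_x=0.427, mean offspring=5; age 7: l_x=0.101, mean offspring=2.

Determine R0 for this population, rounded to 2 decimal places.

lx·mx by age: 0, 0.999, 1.852, 1.85, 1.794, 2.916, 2.135, 0.202
R0 = Σ lx·mx = 11.748 → 11.75

11.75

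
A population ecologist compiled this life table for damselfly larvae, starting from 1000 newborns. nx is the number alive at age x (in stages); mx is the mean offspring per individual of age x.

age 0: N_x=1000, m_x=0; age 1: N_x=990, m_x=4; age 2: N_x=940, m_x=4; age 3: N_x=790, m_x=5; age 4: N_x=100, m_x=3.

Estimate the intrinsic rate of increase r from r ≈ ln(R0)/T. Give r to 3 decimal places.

1.211

lx = nx/n0 = nx/1000: 1, 0.99, 0.94, 0.79, 0.1
R0 = Σ lx·mx = 0 + 3.96 + 3.76 + 3.95 + 0.3 = 11.97
Σ x·lx·mx = 24.53; T = 24.53/11.97 = 2.04929…
r ≈ ln(R0)/T = ln(11.97)/2.04929… = 1.21135… → 1.211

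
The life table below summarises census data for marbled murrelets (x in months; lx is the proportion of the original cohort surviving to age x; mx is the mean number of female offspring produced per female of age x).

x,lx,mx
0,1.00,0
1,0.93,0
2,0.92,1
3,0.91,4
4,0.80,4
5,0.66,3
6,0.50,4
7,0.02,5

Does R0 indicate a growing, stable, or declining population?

R0 = Σ lx·mx = 0 + 0 + 0.92 + 3.64 + 3.2 + 1.98 + 2 + 0.1 = 11.84
R0 > 1, so the population is growing.

growing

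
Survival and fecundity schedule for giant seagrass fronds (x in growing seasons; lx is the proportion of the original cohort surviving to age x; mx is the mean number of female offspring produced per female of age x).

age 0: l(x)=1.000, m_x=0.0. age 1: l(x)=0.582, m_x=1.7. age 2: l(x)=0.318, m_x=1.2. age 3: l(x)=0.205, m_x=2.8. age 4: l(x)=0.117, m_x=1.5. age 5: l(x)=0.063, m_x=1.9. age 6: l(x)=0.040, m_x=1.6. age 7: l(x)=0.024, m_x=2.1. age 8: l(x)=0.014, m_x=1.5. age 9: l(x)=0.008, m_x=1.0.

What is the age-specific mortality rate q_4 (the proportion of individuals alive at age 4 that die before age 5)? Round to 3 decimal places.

0.462

q_4 = (l_4 − l_5) / l_4 = (0.117 − 0.063) / 0.117
     = 0.054 / 0.117 = 0.461538… → 0.462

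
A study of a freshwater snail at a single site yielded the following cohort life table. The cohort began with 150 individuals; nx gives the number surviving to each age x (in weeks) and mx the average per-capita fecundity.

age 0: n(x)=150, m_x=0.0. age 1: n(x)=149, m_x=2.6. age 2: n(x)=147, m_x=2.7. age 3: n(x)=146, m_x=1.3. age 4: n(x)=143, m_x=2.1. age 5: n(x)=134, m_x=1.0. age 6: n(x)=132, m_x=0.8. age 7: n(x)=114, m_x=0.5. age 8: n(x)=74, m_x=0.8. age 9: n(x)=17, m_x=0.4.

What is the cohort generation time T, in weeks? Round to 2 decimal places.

lx = nx/n0 = nx/150: 1, 0.99333…, 0.98, 0.97333…, 0.95333…, 0.89333…, 0.88, 0.76, 0.49333…, 0.11333…
lx·mx: 0, 2.582667…, 2.646, 1.265333…, 2.002…, 0.893333…, 0.704, 0.38, 0.394667…, 0.045333… → R0 = 10.913333…
x·lx·mx: 0, 2.582667…, 5.292, 3.796…, 8.008…, 4.466667…, 4.224, 2.66, 3.157333…, 0.408… → Σ = 34.594667…
T = 34.594667… / 10.913333… = 3.169945… → 3.17

3.17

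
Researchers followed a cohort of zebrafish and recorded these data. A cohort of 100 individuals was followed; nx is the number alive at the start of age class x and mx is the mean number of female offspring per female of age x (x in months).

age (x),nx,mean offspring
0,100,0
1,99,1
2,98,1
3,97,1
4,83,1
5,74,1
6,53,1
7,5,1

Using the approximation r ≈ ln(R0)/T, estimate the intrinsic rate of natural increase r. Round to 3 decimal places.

0.505

lx = nx/n0 = nx/100: 1, 0.99, 0.98, 0.97, 0.83, 0.74, 0.53, 0.05
R0 = Σ lx·mx = 0 + 0.99 + 0.98 + 0.97 + 0.83 + 0.74 + 0.53 + 0.05 = 5.09
Σ x·lx·mx = 16.41; T = 16.41/5.09 = 3.22397…
r ≈ ln(R0)/T = ln(5.09)/3.22397… = 0.50474… → 0.505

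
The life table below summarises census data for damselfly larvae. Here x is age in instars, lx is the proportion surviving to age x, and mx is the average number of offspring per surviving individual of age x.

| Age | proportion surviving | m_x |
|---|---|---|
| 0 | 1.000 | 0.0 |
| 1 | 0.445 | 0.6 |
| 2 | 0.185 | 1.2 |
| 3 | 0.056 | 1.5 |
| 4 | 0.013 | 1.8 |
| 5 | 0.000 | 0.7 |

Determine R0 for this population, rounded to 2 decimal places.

lx·mx by age: 0, 0.267, 0.222, 0.084, 0.0234, 0
R0 = Σ lx·mx = 0.5964 → 0.60

0.60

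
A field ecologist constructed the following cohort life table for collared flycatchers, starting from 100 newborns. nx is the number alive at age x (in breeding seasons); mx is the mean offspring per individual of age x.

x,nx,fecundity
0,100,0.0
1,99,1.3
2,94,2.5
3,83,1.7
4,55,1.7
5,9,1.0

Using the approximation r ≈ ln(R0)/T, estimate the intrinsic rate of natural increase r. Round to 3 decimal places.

lx = nx/n0 = nx/100: 1, 0.99, 0.94, 0.83, 0.55, 0.09
R0 = Σ lx·mx = 0 + 1.287 + 2.35 + 1.411 + 0.935 + 0.09 = 6.073
Σ x·lx·mx = 14.41; T = 14.41/6.073 = 2.3728…
r ≈ ln(R0)/T = ln(6.073)/2.3728… = 0.76022… → 0.760

0.760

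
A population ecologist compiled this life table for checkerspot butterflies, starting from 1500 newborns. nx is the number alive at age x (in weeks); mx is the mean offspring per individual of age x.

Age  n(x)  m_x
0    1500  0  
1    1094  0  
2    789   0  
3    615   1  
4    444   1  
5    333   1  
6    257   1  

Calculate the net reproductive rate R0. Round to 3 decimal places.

lx = nx/n0 = nx/1500: 1, 0.72933…, 0.526, 0.41, 0.296, 0.222, 0.17133…
lx·mx by age: 0, 0, 0, 0.41, 0.296, 0.222, 0.171333…
R0 = Σ lx·mx = 1.099333… → 1.099

1.099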